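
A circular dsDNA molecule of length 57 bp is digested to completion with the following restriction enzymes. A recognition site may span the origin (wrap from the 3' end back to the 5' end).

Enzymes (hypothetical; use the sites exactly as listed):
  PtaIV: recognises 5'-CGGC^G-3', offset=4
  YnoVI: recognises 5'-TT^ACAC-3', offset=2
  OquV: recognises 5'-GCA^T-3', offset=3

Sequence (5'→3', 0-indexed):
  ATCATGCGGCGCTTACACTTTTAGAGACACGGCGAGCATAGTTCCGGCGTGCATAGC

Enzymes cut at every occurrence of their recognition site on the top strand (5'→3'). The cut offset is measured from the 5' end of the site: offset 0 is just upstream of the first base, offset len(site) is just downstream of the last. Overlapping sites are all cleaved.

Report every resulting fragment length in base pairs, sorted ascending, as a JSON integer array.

[4,5,5,5,9,10,19]

Site scan:
  PtaIV (CGGCG, off=4): starts [6, 29, 44] → cuts [10, 33, 48]
  YnoVI (TTACAC, off=2): starts [12] → cuts [14]
  OquV (GCAT, off=3): starts [35, 50, 55] → cuts [1, 38, 53]

Pooled cuts: [1, 10, 14, 33, 38, 48, 53]

Fragment lengths:
  1→10: 9 bp
  10→14: 4 bp
  14→33: 19 bp
  33→38: 5 bp
  38→48: 10 bp
  48→53: 5 bp
  53→1 (wrap): 57-53+1 = 5 bp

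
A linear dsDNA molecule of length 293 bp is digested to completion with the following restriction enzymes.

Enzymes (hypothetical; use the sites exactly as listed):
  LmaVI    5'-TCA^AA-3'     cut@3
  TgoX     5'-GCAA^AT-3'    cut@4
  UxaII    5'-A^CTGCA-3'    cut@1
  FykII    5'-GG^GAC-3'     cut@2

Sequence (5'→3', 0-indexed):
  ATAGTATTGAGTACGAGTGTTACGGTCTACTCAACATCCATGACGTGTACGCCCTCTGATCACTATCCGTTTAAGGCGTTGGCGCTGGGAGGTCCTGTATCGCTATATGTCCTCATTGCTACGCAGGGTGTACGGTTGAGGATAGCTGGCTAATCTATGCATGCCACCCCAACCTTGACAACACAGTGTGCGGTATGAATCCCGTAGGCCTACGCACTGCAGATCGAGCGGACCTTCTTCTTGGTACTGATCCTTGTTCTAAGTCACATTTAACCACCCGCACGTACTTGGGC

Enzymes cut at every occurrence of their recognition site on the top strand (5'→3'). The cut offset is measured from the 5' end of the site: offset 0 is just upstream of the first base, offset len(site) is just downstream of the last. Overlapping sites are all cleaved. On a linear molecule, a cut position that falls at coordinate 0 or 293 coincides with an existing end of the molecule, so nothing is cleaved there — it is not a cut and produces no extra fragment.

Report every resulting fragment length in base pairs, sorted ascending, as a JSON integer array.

Scan for sites:
  LmaVI (TCAAA, off=3): no sites
  TgoX (GCAAAT, off=4): no sites
  UxaII ACTGCA/1: at [215] ⇒ [216]
  FykII (GGGAC, off=2): no sites

All cut coordinates (distinct, sorted): [216]

Fragments:
  [0,216): 216 bp
  [216,293): 77 bp

[77,216]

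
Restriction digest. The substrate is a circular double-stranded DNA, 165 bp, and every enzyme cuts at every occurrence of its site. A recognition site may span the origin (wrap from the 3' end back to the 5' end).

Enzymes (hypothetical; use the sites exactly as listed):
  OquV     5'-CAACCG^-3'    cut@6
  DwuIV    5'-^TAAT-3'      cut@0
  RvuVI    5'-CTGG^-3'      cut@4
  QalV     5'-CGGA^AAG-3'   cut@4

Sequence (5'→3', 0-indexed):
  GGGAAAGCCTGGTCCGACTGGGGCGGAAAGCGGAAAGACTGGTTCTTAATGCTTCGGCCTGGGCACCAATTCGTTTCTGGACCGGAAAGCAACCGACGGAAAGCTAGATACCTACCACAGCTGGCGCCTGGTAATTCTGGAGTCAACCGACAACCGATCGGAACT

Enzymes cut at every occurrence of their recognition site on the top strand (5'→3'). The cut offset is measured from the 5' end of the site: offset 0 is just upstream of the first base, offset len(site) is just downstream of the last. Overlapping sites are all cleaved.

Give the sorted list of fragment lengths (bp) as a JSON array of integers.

Per-enzyme occurrences:
  OquV CAACCG/6: at [89, 143, 150] ⇒ [95, 149, 156]
  DwuIV TAAT/0: at [46, 131] ⇒ [46, 131]
  RvuVI CTGG/4: at [8, 17, 38, 58, 76, 120, 127, 136, 163] ⇒ [2, 12, 21, 42, 62, 80, 124, 131, 140]
  QalV CGGAAAG/4: at [23, 30, 82, 96] ⇒ [27, 34, 86, 100]

Pooled cuts: [2, 12, 21, 27, 34, 42, 46, 62, 80, 86, 95, 100, 124, 131, 140, 149, 156]

Fragments:
  2→12: 10 bp
  12→21: 9 bp
  21→27: 6 bp
  27→34: 7 bp
  34→42: 8 bp
  42→46: 4 bp
  46→62: 16 bp
  62→80: 18 bp
  80→86: 6 bp
  86→95: 9 bp
  95→100: 5 bp
  100→124: 24 bp
  124→131: 7 bp
  131→140: 9 bp
  140→149: 9 bp
  149→156: 7 bp
  156→2 (wrap): 165-156+2 = 11 bp

[4,5,6,6,7,7,7,8,9,9,9,9,10,11,16,18,24]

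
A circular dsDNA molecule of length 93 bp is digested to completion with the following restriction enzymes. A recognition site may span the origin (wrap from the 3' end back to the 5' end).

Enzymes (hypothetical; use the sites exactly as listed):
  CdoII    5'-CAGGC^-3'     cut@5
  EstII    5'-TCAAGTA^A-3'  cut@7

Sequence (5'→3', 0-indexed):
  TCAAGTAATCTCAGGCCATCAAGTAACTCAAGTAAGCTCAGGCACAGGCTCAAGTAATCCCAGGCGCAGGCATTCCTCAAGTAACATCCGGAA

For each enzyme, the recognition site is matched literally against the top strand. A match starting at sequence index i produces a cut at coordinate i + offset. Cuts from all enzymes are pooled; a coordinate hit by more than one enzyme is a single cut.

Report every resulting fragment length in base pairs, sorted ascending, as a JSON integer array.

[6,6,7,9,9,9,9,9,12,17]

Site scan:
  CdoII CAGGC/5: at [11, 38, 44, 60, 66] ⇒ [16, 43, 49, 65, 71]
  EstII TCAAGTAA/7: at [0, 18, 27, 49, 76] ⇒ [7, 25, 34, 56, 83]

Pooled cuts: [7, 16, 25, 34, 43, 49, 56, 65, 71, 83]

Fragment lengths:
  7→16: 9 bp
  16→25: 9 bp
  25→34: 9 bp
  34→43: 9 bp
  43→49: 6 bp
  49→56: 7 bp
  56→65: 9 bp
  65→71: 6 bp
  71→83: 12 bp
  83→7 (wrap): 93-83+7 = 17 bp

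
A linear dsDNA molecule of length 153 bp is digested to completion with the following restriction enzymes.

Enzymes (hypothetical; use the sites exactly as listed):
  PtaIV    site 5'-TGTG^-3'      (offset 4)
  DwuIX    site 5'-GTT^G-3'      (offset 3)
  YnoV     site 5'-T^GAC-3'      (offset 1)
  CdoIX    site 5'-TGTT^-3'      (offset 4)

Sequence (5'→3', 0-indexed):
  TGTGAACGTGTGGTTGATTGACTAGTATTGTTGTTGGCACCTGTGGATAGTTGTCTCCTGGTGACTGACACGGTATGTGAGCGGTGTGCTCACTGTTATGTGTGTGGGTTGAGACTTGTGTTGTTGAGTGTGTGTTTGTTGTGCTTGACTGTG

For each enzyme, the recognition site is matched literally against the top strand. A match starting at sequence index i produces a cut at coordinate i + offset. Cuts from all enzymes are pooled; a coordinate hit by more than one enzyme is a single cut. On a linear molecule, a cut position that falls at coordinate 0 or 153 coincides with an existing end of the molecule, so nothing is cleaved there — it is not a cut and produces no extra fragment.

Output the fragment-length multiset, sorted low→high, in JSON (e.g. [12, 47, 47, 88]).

[2,2,2,2,2,3,3,3,3,3,4,4,4,4,4,5,7,7,7,8,9,9,10,10,10,13,13]

Per-enzyme occurrences:
  PtaIV (TGTG, off=4): starts [0, 8, 41, 75, 84, 98, 100, 102, 116, 128, 130, 139, 149] → cuts [4, 12, 45, 79, 88, 102, 104, 106, 120, 132, 134, 143] (position 153 is a terminus of the linear molecule — no cut)
  DwuIX (GTTG, off=3): starts [12, 29, 32, 49, 107, 119, 122, 137] → cuts [15, 32, 35, 52, 110, 122, 125, 140]
  YnoV (TGAC, off=1): starts [18, 61, 65, 145] → cuts [19, 62, 66, 146]
  CdoIX (TGTT, off=4): starts [28, 31, 93, 118, 121, 132, 136] → cuts [32, 35, 97, 122, 125, 136, 140]

All cut coordinates (distinct, sorted): [4, 12, 15, 19, 32, 35, 45, 52, 62, 66, 79, 88, 97, 102, 104, 106, 110, 120, 122, 125, 132, 134, 136, 140, 143, 146]

Fragment lengths:
  [0,4): 4 bp
  [4,12): 8 bp
  [12,15): 3 bp
  [15,19): 4 bp
  [19,32): 13 bp
  [32,35): 3 bp
  [35,45): 10 bp
  [45,52): 7 bp
  [52,62): 10 bp
  [62,66): 4 bp
  [66,79): 13 bp
  [79,88): 9 bp
  [88,97): 9 bp
  [97,102): 5 bp
  [102,104): 2 bp
  [104,106): 2 bp
  [106,110): 4 bp
  [110,120): 10 bp
  [120,122): 2 bp
  [122,125): 3 bp
  [125,132): 7 bp
  [132,134): 2 bp
  [134,136): 2 bp
  [136,140): 4 bp
  [140,143): 3 bp
  [143,146): 3 bp
  [146,153): 7 bp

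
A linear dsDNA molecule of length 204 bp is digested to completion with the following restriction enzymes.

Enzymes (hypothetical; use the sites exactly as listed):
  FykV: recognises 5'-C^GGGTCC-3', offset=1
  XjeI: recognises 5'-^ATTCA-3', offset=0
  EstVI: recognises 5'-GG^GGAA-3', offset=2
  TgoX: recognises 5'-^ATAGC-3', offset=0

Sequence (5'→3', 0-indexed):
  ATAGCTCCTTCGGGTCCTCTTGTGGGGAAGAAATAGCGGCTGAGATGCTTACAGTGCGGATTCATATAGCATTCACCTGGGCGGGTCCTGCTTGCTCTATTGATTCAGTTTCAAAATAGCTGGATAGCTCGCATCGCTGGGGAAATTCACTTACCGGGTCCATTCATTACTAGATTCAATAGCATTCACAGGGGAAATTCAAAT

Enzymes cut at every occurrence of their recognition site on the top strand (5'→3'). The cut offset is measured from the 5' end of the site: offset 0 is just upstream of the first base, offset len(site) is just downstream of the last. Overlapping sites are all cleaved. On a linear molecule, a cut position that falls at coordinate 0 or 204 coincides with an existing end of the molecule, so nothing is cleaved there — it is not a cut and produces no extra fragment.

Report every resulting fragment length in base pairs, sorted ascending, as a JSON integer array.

Site scan:
  FykV (CGGGTCC, off=1): starts [10, 81, 154] → cuts [11, 82, 155]
  XjeI (ATTCA, off=0): starts [59, 70, 102, 144, 161, 173, 183, 196] → cuts [59, 70, 102, 144, 161, 173, 183, 196]
  EstVI (GGGGAA, off=2): starts [23, 138, 190] → cuts [25, 140, 192]
  TgoX (ATAGC, off=0): starts [0, 32, 65, 115, 123, 178] → cuts [32, 65, 115, 123, 178] (position 0 is a terminus of the linear molecule — no cut)

All cut coordinates (distinct, sorted): [11, 25, 32, 59, 65, 70, 82, 102, 115, 123, 140, 144, 155, 161, 173, 178, 183, 192, 196]

Fragment lengths:
  [0,11): 11 bp
  [11,25): 14 bp
  [25,32): 7 bp
  [32,59): 27 bp
  [59,65): 6 bp
  [65,70): 5 bp
  [70,82): 12 bp
  [82,102): 20 bp
  [102,115): 13 bp
  [115,123): 8 bp
  [123,140): 17 bp
  [140,144): 4 bp
  [144,155): 11 bp
  [155,161): 6 bp
  [161,173): 12 bp
  [173,178): 5 bp
  [178,183): 5 bp
  [183,192): 9 bp
  [192,196): 4 bp
  [196,204): 8 bp

[4,4,5,5,5,6,6,7,8,8,9,11,11,12,12,13,14,17,20,27]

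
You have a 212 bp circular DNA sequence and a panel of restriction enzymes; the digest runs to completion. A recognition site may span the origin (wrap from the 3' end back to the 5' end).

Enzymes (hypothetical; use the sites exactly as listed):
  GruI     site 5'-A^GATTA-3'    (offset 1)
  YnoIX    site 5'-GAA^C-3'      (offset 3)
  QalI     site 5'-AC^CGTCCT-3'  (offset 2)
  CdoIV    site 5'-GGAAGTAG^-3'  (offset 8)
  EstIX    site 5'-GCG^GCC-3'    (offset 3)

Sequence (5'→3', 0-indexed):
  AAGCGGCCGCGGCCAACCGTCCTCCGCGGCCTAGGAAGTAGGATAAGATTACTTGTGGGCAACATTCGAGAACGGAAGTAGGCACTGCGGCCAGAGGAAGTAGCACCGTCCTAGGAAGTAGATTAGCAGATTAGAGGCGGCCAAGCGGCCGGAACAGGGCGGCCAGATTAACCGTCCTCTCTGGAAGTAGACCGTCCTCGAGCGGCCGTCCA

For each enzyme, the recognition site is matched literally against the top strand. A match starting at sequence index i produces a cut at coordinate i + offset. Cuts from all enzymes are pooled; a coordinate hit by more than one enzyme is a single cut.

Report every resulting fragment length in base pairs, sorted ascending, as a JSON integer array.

[1,2,3,4,5,6,6,7,7,7,7,8,8,9,11,11,12,13,13,14,14,18,26]

Per-enzyme occurrences:
  GruI AGATTA/1: at [45, 119, 127, 164] ⇒ [46, 120, 128, 165]
  YnoIX GAAC/3: at [69, 151] ⇒ [72, 154]
  QalI ACCGTCCT/2: at [15, 104, 170, 190] ⇒ [17, 106, 172, 192]
  CdoIV GGAAGTAG/8: at [33, 73, 95, 113, 182] ⇒ [41, 81, 103, 121, 190]
  EstIX GCGGCC/3: at [2, 8, 25, 86, 136, 144, 158, 201] ⇒ [5, 11, 28, 89, 139, 147, 161, 204]

All cut coordinates (distinct, sorted): [5, 11, 17, 28, 41, 46, 72, 81, 89, 103, 106, 120, 121, 128, 139, 147, 154, 161, 165, 172, 190, 192, 204]

Fragments:
  5→11: 6 bp
  11→17: 6 bp
  17→28: 11 bp
  28→41: 13 bp
  41→46: 5 bp
  46→72: 26 bp
  72→81: 9 bp
  81→89: 8 bp
  89→103: 14 bp
  103→106: 3 bp
  106→120: 14 bp
  120→121: 1 bp
  121→128: 7 bp
  128→139: 11 bp
  139→147: 8 bp
  147→154: 7 bp
  154→161: 7 bp
  161→165: 4 bp
  165→172: 7 bp
  172→190: 18 bp
  190→192: 2 bp
  192→204: 12 bp
  204→5 (wrap): 212-204+5 = 13 bp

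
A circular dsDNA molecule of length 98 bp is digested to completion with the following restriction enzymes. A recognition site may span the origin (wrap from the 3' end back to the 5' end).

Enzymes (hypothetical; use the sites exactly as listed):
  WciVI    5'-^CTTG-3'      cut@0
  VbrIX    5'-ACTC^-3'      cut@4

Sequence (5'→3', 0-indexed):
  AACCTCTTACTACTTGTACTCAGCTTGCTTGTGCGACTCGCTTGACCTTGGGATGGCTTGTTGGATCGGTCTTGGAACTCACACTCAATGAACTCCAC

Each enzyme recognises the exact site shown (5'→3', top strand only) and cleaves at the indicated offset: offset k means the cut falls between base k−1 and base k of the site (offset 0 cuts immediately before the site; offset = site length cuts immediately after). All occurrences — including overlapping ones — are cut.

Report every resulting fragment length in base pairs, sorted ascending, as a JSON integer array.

Site scan:
  WciVI (CTTG, off=0): starts [12, 23, 27, 40, 46, 56, 70] → cuts [12, 23, 27, 40, 46, 56, 70]
  VbrIX (ACTC, off=4): starts [17, 35, 76, 82, 91] → cuts [21, 39, 80, 86, 95]

Pooled cuts: [12, 21, 23, 27, 39, 40, 46, 56, 70, 80, 86, 95]

Fragment lengths:
  12→21: 9 bp
  21→23: 2 bp
  23→27: 4 bp
  27→39: 12 bp
  39→40: 1 bp
  40→46: 6 bp
  46→56: 10 bp
  56→70: 14 bp
  70→80: 10 bp
  80→86: 6 bp
  86→95: 9 bp
  95→12 (wrap): 98-95+12 = 15 bp

[1,2,4,6,6,9,9,10,10,12,14,15]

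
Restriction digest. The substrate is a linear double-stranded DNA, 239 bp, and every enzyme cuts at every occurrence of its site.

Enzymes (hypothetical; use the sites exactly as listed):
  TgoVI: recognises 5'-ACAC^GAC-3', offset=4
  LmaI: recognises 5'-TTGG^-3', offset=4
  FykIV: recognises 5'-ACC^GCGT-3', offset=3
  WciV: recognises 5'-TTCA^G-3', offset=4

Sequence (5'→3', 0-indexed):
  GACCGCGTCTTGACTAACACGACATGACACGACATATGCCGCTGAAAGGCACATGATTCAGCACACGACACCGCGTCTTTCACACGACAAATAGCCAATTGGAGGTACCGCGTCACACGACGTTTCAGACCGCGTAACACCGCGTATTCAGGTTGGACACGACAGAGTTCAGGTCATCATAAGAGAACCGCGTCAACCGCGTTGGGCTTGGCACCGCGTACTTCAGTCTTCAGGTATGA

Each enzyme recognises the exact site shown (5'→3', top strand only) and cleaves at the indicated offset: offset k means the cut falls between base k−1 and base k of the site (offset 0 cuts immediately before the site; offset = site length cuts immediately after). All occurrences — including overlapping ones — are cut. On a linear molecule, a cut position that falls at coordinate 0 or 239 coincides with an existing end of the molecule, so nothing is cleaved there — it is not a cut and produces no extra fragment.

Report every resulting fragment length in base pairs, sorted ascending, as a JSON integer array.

[4,4,4,4,6,6,6,6,7,7,7,7,9,9,9,9,10,10,10,11,13,16,17,18,30]

Per-enzyme occurrences:
  TgoVI (ACACGAC, off=4): starts [16, 26, 62, 81, 114, 156] → cuts [20, 30, 66, 85, 118, 160]
  LmaI (TTGG, off=4): starts [98, 152, 201, 207] → cuts [102, 156, 205, 211]
  FykIV (ACCGCGT, off=3): starts [1, 69, 106, 128, 138, 186, 195, 212] → cuts [4, 72, 109, 131, 141, 189, 198, 215]
  WciV (TTCAG, off=4): starts [56, 123, 146, 167, 221, 228] → cuts [60, 127, 150, 171, 225, 232]

All cut coordinates (distinct, sorted): [4, 20, 30, 60, 66, 72, 85, 102, 109, 118, 127, 131, 141, 150, 156, 160, 171, 189, 198, 205, 211, 215, 225, 232]

Fragment lengths:
  [0,4): 4 bp
  [4,20): 16 bp
  [20,30): 10 bp
  [30,60): 30 bp
  [60,66): 6 bp
  [66,72): 6 bp
  [72,85): 13 bp
  [85,102): 17 bp
  [102,109): 7 bp
  [109,118): 9 bp
  [118,127): 9 bp
  [127,131): 4 bp
  [131,141): 10 bp
  [141,150): 9 bp
  [150,156): 6 bp
  [156,160): 4 bp
  [160,171): 11 bp
  [171,189): 18 bp
  [189,198): 9 bp
  [198,205): 7 bp
  [205,211): 6 bp
  [211,215): 4 bp
  [215,225): 10 bp
  [225,232): 7 bp
  [232,239): 7 bp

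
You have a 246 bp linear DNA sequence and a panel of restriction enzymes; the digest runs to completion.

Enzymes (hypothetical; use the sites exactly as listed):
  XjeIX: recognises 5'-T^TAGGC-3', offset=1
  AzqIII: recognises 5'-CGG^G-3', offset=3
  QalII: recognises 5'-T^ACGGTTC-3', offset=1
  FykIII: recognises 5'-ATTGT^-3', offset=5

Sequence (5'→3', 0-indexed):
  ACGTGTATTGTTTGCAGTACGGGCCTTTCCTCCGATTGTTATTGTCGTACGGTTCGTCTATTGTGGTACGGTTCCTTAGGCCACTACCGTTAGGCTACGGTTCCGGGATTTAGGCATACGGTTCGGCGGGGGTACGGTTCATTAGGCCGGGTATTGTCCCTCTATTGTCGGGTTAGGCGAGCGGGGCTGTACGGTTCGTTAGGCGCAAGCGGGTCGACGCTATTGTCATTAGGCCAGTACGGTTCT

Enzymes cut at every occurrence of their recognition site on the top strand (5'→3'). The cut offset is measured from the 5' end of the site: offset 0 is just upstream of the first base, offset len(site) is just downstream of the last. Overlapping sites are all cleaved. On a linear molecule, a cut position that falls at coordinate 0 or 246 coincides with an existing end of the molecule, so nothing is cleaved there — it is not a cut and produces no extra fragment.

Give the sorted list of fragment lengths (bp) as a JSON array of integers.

Scan for sites:
  XjeIX (TTAGGC, off=1): starts [75, 89, 109, 141, 172, 198, 228] → cuts [76, 90, 110, 142, 173, 199, 229]
  AzqIII (CGGG, off=3): starts [19, 103, 126, 147, 168, 181, 209] → cuts [22, 106, 129, 150, 171, 184, 212]
  QalII (TACGGTTC, off=1): starts [47, 66, 95, 116, 132, 189, 237] → cuts [48, 67, 96, 117, 133, 190, 238]
  FykIII (ATTGT, off=5): starts [6, 34, 40, 59, 152, 163, 221] → cuts [11, 39, 45, 64, 157, 168, 226]

Pooled cuts: [11, 22, 39, 45, 48, 64, 67, 76, 90, 96, 106, 110, 117, 129, 133, 142, 150, 157, 168, 171, 173, 184, 190, 199, 212, 226, 229, 238]

Fragments:
  [0,11): 11 bp
  [11,22): 11 bp
  [22,39): 17 bp
  [39,45): 6 bp
  [45,48): 3 bp
  [48,64): 16 bp
  [64,67): 3 bp
  [67,76): 9 bp
  [76,90): 14 bp
  [90,96): 6 bp
  [96,106): 10 bp
  [106,110): 4 bp
  [110,117): 7 bp
  [117,129): 12 bp
  [129,133): 4 bp
  [133,142): 9 bp
  [142,150): 8 bp
  [150,157): 7 bp
  [157,168): 11 bp
  [168,171): 3 bp
  [171,173): 2 bp
  [173,184): 11 bp
  [184,190): 6 bp
  [190,199): 9 bp
  [199,212): 13 bp
  [212,226): 14 bp
  [226,229): 3 bp
  [229,238): 9 bp
  [238,246): 8 bp

[2,3,3,3,3,4,4,6,6,6,7,7,8,8,9,9,9,9,10,11,11,11,11,12,13,14,14,16,17]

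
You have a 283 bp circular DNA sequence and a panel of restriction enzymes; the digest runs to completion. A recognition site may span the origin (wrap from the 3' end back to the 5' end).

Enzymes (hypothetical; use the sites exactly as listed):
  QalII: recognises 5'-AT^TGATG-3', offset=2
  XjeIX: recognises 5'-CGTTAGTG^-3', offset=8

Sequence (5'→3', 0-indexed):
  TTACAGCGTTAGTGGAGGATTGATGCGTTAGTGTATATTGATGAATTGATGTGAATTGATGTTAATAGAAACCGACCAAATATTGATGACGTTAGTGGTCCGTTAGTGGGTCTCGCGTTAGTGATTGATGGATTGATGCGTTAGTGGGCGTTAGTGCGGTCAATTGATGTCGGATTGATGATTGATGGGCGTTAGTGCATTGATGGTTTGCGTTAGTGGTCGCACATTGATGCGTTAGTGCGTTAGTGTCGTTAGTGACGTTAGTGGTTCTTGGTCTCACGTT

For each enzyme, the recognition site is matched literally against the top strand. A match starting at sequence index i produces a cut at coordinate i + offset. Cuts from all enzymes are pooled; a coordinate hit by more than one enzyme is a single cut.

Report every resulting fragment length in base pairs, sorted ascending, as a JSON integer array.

Site scan:
  QalII (ATTGATG, off=2): starts [18, 36, 44, 54, 81, 123, 131, 162, 173, 180, 198, 225] → cuts [20, 38, 46, 56, 83, 125, 133, 164, 175, 182, 200, 227]
  XjeIX (CGTTAGTG, off=8): starts [6, 25, 89, 100, 115, 138, 148, 189, 210, 232, 240, 249, 258] → cuts [14, 33, 97, 108, 123, 146, 156, 197, 218, 240, 248, 257, 266]

All cut coordinates (distinct, sorted): [14, 20, 33, 38, 46, 56, 83, 97, 108, 123, 125, 133, 146, 156, 164, 175, 182, 197, 200, 218, 227, 240, 248, 257, 266]

Fragment lengths:
  14→20: 6 bp
  20→33: 13 bp
  33→38: 5 bp
  38→46: 8 bp
  46→56: 10 bp
  56→83: 27 bp
  83→97: 14 bp
  97→108: 11 bp
  108→123: 15 bp
  123→125: 2 bp
  125→133: 8 bp
  133→146: 13 bp
  146→156: 10 bp
  156→164: 8 bp
  164→175: 11 bp
  175→182: 7 bp
  182→197: 15 bp
  197→200: 3 bp
  200→218: 18 bp
  218→227: 9 bp
  227→240: 13 bp
  240→248: 8 bp
  248→257: 9 bp
  257→266: 9 bp
  266→14 (wrap): 283-266+14 = 31 bp

[2,3,5,6,7,8,8,8,8,9,9,9,10,10,11,11,13,13,13,14,15,15,18,27,31]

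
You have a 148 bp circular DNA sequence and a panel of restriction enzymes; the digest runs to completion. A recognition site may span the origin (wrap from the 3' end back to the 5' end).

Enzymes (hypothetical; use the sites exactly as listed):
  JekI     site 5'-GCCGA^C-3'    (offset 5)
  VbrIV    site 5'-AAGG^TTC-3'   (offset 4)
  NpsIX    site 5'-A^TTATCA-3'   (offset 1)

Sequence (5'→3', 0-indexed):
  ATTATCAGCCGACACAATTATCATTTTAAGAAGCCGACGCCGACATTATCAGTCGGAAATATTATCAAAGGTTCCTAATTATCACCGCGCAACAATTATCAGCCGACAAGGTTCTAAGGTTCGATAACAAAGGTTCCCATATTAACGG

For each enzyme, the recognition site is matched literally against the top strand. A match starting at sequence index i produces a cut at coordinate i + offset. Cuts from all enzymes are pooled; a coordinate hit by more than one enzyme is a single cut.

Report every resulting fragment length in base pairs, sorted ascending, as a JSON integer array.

[2,5,5,6,7,8,10,11,11,14,16,16,17,20]

Per-enzyme occurrences:
  JekI GCCGAC/5: at [7, 32, 38, 101] ⇒ [12, 37, 43, 106]
  VbrIV AAGGTTC/4: at [67, 107, 115, 129] ⇒ [71, 111, 119, 133]
  NpsIX ATTATCA/1: at [0, 16, 44, 60, 77, 94] ⇒ [1, 17, 45, 61, 78, 95]

Pooled cuts: [1, 12, 17, 37, 43, 45, 61, 71, 78, 95, 106, 111, 119, 133]

Fragments:
  1→12: 11 bp
  12→17: 5 bp
  17→37: 20 bp
  37→43: 6 bp
  43→45: 2 bp
  45→61: 16 bp
  61→71: 10 bp
  71→78: 7 bp
  78→95: 17 bp
  95→106: 11 bp
  106→111: 5 bp
  111→119: 8 bp
  119→133: 14 bp
  133→1 (wrap): 148-133+1 = 16 bp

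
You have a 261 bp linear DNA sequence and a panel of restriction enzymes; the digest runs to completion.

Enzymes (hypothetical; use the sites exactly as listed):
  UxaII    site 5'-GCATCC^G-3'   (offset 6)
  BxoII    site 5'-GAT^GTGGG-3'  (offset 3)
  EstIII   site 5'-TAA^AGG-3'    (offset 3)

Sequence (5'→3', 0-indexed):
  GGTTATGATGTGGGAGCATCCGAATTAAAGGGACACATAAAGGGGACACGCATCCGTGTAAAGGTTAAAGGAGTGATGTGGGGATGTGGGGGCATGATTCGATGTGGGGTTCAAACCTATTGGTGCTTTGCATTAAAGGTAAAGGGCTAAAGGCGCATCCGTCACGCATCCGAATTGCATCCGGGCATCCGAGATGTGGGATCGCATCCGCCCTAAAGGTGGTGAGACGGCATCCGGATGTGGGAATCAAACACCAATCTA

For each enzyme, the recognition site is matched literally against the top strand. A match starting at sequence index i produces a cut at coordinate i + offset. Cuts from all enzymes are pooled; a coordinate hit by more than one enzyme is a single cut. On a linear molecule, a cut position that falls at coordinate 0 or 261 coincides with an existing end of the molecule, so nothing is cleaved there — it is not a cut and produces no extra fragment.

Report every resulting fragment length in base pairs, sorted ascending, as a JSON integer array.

Site scan:
  UxaII GCATCCG/6: at [15, 49, 154, 165, 176, 184, 203, 229] ⇒ [21, 55, 160, 171, 182, 190, 209, 235]
  BxoII GATGTGGG/3: at [6, 74, 82, 100, 192, 236] ⇒ [9, 77, 85, 103, 195, 239]
  EstIII TAAAGG/3: at [25, 37, 58, 65, 133, 139, 147, 213] ⇒ [28, 40, 61, 68, 136, 142, 150, 216]

All cut coordinates (distinct, sorted): [9, 21, 28, 40, 55, 61, 68, 77, 85, 103, 136, 142, 150, 160, 171, 182, 190, 195, 209, 216, 235, 239]

Fragments:
  [0,9): 9 bp
  [9,21): 12 bp
  [21,28): 7 bp
  [28,40): 12 bp
  [40,55): 15 bp
  [55,61): 6 bp
  [61,68): 7 bp
  [68,77): 9 bp
  [77,85): 8 bp
  [85,103): 18 bp
  [103,136): 33 bp
  [136,142): 6 bp
  [142,150): 8 bp
  [150,160): 10 bp
  [160,171): 11 bp
  [171,182): 11 bp
  [182,190): 8 bp
  [190,195): 5 bp
  [195,209): 14 bp
  [209,216): 7 bp
  [216,235): 19 bp
  [235,239): 4 bp
  [239,261): 22 bp

[4,5,6,6,7,7,7,8,8,8,9,9,10,11,11,12,12,14,15,18,19,22,33]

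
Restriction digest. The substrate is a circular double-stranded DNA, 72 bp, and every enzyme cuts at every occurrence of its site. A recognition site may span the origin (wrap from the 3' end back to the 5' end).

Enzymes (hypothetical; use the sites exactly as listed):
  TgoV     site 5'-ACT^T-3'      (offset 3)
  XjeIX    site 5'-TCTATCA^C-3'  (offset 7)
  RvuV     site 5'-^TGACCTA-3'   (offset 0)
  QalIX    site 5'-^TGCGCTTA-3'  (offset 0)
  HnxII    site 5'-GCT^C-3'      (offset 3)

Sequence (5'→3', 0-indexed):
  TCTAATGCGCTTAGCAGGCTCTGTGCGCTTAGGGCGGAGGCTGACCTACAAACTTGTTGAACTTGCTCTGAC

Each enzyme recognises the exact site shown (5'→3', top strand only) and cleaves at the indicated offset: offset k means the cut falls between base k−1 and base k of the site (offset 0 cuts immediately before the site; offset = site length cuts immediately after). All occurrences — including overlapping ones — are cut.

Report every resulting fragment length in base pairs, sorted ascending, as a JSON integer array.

[3,4,9,10,13,15,18]

Per-enzyme occurrences:
  TgoV ACTT/3: at [51, 60] ⇒ [54, 63]
  XjeIX (TCTATCAC, off=7): no sites
  RvuV TGACCTA/0: at [41] ⇒ [41]
  QalIX TGCGCTTA/0: at [5, 23] ⇒ [5, 23]
  HnxII GCTC/3: at [17, 64] ⇒ [20, 67]

All cut coordinates (distinct, sorted): [5, 20, 23, 41, 54, 63, 67]

Fragment lengths:
  5→20: 15 bp
  20→23: 3 bp
  23→41: 18 bp
  41→54: 13 bp
  54→63: 9 bp
  63→67: 4 bp
  67→5 (wrap): 72-67+5 = 10 bp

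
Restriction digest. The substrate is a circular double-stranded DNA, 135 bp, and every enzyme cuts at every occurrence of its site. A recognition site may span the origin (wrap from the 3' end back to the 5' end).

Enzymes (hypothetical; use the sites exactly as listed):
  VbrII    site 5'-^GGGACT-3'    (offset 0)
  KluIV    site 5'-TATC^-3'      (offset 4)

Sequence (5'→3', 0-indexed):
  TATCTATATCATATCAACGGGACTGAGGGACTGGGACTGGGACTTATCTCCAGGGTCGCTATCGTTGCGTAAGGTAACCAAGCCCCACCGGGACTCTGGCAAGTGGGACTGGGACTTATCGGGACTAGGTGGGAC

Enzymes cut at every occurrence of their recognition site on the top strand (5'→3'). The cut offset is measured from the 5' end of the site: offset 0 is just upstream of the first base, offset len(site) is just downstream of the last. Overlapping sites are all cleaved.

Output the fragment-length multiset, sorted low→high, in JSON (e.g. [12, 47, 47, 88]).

[3,5,6,6,6,6,8,9,10,10,10,15,15,26]

Site scan:
  VbrII (GGGACT, off=0): starts [18, 26, 32, 38, 89, 104, 110, 120, 130] → cuts [18, 26, 32, 38, 89, 104, 110, 120, 130]
  KluIV (TATC, off=4): starts [0, 6, 11, 44, 59, 116] → cuts [4, 10, 15, 48, 63, 120]

All cut coordinates (distinct, sorted): [4, 10, 15, 18, 26, 32, 38, 48, 63, 89, 104, 110, 120, 130]

Fragment lengths:
  4→10: 6 bp
  10→15: 5 bp
  15→18: 3 bp
  18→26: 8 bp
  26→32: 6 bp
  32→38: 6 bp
  38→48: 10 bp
  48→63: 15 bp
  63→89: 26 bp
  89→104: 15 bp
  104→110: 6 bp
  110→120: 10 bp
  120→130: 10 bp
  130→4 (wrap): 135-130+4 = 9 bp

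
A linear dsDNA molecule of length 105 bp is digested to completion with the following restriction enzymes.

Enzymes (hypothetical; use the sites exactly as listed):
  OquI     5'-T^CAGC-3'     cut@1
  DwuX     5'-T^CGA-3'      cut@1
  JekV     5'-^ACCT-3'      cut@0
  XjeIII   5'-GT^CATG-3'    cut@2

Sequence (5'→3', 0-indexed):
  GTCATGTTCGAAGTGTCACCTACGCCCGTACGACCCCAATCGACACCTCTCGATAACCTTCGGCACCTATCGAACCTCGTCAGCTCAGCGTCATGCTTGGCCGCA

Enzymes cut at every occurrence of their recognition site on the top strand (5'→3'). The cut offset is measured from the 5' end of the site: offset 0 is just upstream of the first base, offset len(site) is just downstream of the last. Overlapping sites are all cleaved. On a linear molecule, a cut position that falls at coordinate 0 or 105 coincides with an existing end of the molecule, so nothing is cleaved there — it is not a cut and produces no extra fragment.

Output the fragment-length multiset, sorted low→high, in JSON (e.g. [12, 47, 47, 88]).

Site scan:
  OquI (TCAGC, off=1): starts [79, 84] → cuts [80, 85]
  DwuX (TCGA, off=1): starts [7, 39, 49, 69] → cuts [8, 40, 50, 70]
  JekV (ACCT, off=0): starts [17, 44, 55, 64, 73] → cuts [17, 44, 55, 64, 73]
  XjeIII (GTCATG, off=2): starts [0, 89] → cuts [2, 91]

All cut coordinates (distinct, sorted): [2, 8, 17, 40, 44, 50, 55, 64, 70, 73, 80, 85, 91]

Fragments:
  [0,2): 2 bp
  [2,8): 6 bp
  [8,17): 9 bp
  [17,40): 23 bp
  [40,44): 4 bp
  [44,50): 6 bp
  [50,55): 5 bp
  [55,64): 9 bp
  [64,70): 6 bp
  [70,73): 3 bp
  [73,80): 7 bp
  [80,85): 5 bp
  [85,91): 6 bp
  [91,105): 14 bp

[2,3,4,5,5,6,6,6,6,7,9,9,14,23]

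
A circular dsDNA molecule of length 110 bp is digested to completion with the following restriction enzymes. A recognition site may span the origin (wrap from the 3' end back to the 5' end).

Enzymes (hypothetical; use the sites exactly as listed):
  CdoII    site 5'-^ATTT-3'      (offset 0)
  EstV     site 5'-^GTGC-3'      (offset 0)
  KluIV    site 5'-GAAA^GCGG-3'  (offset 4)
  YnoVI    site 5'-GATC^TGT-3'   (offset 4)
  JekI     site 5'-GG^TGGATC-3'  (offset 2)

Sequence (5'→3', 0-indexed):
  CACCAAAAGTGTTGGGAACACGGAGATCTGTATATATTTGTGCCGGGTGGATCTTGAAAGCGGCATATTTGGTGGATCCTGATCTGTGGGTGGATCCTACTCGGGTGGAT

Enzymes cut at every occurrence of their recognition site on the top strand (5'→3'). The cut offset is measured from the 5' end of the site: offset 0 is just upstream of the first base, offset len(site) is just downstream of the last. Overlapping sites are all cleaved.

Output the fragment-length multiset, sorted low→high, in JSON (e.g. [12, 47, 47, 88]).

[4,6,6,7,7,8,12,12,15,33]

Scan for sites:
  CdoII (ATTT, off=0): starts [35, 66] → cuts [35, 66]
  EstV (GTGC, off=0): starts [39] → cuts [39]
  KluIV (GAAAGCGG, off=4): starts [55] → cuts [59]
  YnoVI (GATCTGT, off=4): starts [24, 80] → cuts [28, 84]
  JekI (GGTGGATC, off=2): starts [45, 70, 88, 103] → cuts [47, 72, 90, 105]

Pooled cuts: [28, 35, 39, 47, 59, 66, 72, 84, 90, 105]

Fragments:
  28→35: 7 bp
  35→39: 4 bp
  39→47: 8 bp
  47→59: 12 bp
  59→66: 7 bp
  66→72: 6 bp
  72→84: 12 bp
  84→90: 6 bp
  90→105: 15 bp
  105→28 (wrap): 110-105+28 = 33 bp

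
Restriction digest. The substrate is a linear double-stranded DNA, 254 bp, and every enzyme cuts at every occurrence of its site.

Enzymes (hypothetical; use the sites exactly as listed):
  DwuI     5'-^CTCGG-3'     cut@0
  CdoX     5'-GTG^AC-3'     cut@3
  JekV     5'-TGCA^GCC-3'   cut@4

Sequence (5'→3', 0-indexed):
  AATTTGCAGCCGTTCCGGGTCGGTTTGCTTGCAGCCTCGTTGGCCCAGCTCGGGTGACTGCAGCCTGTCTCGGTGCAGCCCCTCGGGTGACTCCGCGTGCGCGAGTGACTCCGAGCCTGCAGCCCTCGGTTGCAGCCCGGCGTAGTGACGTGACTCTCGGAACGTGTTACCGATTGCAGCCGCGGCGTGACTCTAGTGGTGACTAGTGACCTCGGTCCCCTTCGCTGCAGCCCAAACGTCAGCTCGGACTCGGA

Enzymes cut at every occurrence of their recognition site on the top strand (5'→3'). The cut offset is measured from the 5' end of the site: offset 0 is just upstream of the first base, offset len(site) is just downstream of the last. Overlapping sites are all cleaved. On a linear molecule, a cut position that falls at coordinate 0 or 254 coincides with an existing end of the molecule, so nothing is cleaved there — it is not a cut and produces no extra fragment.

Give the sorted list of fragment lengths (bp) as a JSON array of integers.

Per-enzyme occurrences:
  DwuI (CTCGG, off=0): starts [48, 68, 81, 124, 155, 210, 242, 248] → cuts [48, 68, 81, 124, 155, 210, 242, 248]
  CdoX (GTGAC, off=3): starts [53, 86, 104, 144, 149, 186, 198, 205] → cuts [56, 89, 107, 147, 152, 189, 201, 208]
  JekV (TGCAGCC, off=4): starts [4, 29, 58, 73, 117, 130, 174, 225] → cuts [8, 33, 62, 77, 121, 134, 178, 229]

All cut coordinates (distinct, sorted): [8, 33, 48, 56, 62, 68, 77, 81, 89, 107, 121, 124, 134, 147, 152, 155, 178, 189, 201, 208, 210, 229, 242, 248]

Fragments:
  [0,8): 8 bp
  [8,33): 25 bp
  [33,48): 15 bp
  [48,56): 8 bp
  [56,62): 6 bp
  [62,68): 6 bp
  [68,77): 9 bp
  [77,81): 4 bp
  [81,89): 8 bp
  [89,107): 18 bp
  [107,121): 14 bp
  [121,124): 3 bp
  [124,134): 10 bp
  [134,147): 13 bp
  [147,152): 5 bp
  [152,155): 3 bp
  [155,178): 23 bp
  [178,189): 11 bp
  [189,201): 12 bp
  [201,208): 7 bp
  [208,210): 2 bp
  [210,229): 19 bp
  [229,242): 13 bp
  [242,248): 6 bp
  [248,254): 6 bp

[2,3,3,4,5,6,6,6,6,7,8,8,8,9,10,11,12,13,13,14,15,18,19,23,25]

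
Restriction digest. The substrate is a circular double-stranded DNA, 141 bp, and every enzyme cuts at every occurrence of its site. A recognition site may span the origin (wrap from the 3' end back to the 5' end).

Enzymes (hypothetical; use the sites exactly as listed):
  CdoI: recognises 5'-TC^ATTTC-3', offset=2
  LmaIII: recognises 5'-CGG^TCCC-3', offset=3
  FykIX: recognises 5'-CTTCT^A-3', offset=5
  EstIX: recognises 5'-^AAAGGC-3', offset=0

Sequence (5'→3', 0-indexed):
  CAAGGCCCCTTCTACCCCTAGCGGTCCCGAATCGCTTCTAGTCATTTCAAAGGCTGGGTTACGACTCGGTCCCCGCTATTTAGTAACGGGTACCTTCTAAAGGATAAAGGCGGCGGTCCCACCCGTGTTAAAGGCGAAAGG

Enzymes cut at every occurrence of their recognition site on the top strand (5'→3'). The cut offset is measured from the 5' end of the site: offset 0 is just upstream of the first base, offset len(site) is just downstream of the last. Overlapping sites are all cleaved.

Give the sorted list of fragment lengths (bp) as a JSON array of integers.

[4,5,7,7,11,11,13,15,18,21,29]

Per-enzyme occurrences:
  CdoI TCATTTC/2: at [41] ⇒ [43]
  LmaIII CGGTCCC/3: at [21, 66, 113] ⇒ [24, 69, 116]
  FykIX CTTCTA/5: at [8, 34, 93] ⇒ [13, 39, 98]
  EstIX AAAGGC/0: at [48, 105, 129, 136] ⇒ [48, 105, 129, 136]

Pooled cuts: [13, 24, 39, 43, 48, 69, 98, 105, 116, 129, 136]

Fragment lengths:
  13→24: 11 bp
  24→39: 15 bp
  39→43: 4 bp
  43→48: 5 bp
  48→69: 21 bp
  69→98: 29 bp
  98→105: 7 bp
  105→116: 11 bp
  116→129: 13 bp
  129→136: 7 bp
  136→13 (wrap): 141-136+13 = 18 bp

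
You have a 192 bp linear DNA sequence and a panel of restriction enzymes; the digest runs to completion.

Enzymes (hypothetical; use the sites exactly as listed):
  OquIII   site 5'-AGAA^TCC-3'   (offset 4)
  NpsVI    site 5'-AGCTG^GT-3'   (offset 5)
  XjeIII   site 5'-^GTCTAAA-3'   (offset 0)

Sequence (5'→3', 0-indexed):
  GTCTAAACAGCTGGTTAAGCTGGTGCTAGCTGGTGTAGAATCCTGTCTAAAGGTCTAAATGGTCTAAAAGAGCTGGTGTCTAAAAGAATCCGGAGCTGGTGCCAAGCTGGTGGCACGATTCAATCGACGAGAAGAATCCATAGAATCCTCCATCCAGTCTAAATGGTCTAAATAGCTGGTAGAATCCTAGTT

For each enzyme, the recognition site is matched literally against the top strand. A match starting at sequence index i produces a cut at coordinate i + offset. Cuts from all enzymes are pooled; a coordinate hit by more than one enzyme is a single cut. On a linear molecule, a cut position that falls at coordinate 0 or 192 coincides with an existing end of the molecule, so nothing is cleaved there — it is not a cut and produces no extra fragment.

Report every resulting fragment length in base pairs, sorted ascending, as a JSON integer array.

[2,4,6,8,8,8,9,9,9,9,10,10,11,11,11,13,13,14,27]

Site scan:
  OquIII AGAATCC/4: at [36, 84, 132, 141, 180] ⇒ [40, 88, 136, 145, 184]
  NpsVI AGCTGGT/5: at [8, 17, 27, 70, 93, 104, 173] ⇒ [13, 22, 32, 75, 98, 109, 178]
  XjeIII GTCTAAA/0: at [0, 44, 52, 61, 77, 156, 165] ⇒ [44, 52, 61, 77, 156, 165] (position 0 is a terminus of the linear molecule — no cut)

Pooled cuts: [13, 22, 32, 40, 44, 52, 61, 75, 77, 88, 98, 109, 136, 145, 156, 165, 178, 184]

Fragment lengths:
  [0,13): 13 bp
  [13,22): 9 bp
  [22,32): 10 bp
  [32,40): 8 bp
  [40,44): 4 bp
  [44,52): 8 bp
  [52,61): 9 bp
  [61,75): 14 bp
  [75,77): 2 bp
  [77,88): 11 bp
  [88,98): 10 bp
  [98,109): 11 bp
  [109,136): 27 bp
  [136,145): 9 bp
  [145,156): 11 bp
  [156,165): 9 bp
  [165,178): 13 bp
  [178,184): 6 bp
  [184,192): 8 bp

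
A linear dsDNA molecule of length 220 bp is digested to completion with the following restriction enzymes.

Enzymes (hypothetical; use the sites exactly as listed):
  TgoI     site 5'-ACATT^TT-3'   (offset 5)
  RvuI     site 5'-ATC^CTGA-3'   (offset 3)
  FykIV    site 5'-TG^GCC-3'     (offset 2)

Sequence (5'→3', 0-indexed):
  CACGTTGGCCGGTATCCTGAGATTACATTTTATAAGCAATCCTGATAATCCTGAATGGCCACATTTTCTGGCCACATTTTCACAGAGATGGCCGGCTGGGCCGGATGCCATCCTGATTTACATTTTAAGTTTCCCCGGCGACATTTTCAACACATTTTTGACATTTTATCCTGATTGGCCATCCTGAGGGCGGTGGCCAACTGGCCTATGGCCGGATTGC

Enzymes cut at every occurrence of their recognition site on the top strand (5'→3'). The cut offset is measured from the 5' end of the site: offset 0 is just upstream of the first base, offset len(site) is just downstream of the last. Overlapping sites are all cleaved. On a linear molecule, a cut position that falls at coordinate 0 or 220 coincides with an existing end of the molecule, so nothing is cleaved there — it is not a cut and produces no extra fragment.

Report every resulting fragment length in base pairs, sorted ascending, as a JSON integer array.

Per-enzyme occurrences:
  TgoI ACATTTT/5: at [24, 60, 73, 119, 140, 151, 160] ⇒ [29, 65, 78, 124, 145, 156, 165]
  RvuI ATCCTGA/3: at [13, 38, 47, 109, 167, 180] ⇒ [16, 41, 50, 112, 170, 183]
  FykIV TGGCC/2: at [5, 55, 68, 88, 175, 193, 201, 208] ⇒ [7, 57, 70, 90, 177, 195, 203, 210]

Pooled cuts: [7, 16, 29, 41, 50, 57, 65, 70, 78, 90, 112, 124, 145, 156, 165, 170, 177, 183, 195, 203, 210]

Fragments:
  [0,7): 7 bp
  [7,16): 9 bp
  [16,29): 13 bp
  [29,41): 12 bp
  [41,50): 9 bp
  [50,57): 7 bp
  [57,65): 8 bp
  [65,70): 5 bp
  [70,78): 8 bp
  [78,90): 12 bp
  [90,112): 22 bp
  [112,124): 12 bp
  [124,145): 21 bp
  [145,156): 11 bp
  [156,165): 9 bp
  [165,170): 5 bp
  [170,177): 7 bp
  [177,183): 6 bp
  [183,195): 12 bp
  [195,203): 8 bp
  [203,210): 7 bp
  [210,220): 10 bp

[5,5,6,7,7,7,7,8,8,8,9,9,9,10,11,12,12,12,12,13,21,22]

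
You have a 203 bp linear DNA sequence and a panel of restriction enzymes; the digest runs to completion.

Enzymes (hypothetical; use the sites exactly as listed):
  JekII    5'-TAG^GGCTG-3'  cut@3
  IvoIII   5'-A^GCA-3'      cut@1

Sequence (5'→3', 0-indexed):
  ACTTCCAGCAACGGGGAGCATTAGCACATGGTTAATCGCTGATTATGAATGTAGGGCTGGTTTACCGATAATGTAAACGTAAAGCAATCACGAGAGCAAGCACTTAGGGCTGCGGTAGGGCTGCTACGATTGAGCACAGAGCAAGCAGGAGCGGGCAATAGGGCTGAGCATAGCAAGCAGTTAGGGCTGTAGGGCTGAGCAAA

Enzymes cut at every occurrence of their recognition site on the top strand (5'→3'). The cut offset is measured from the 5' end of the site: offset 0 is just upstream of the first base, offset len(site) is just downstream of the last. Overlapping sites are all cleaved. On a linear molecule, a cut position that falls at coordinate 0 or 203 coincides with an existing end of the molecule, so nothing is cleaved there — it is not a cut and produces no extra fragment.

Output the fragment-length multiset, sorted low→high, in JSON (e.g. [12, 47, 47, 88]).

Per-enzyme occurrences:
  JekII (TAGGGCTG, off=3): starts [51, 104, 115, 158, 181, 189] → cuts [54, 107, 118, 161, 184, 192]
  IvoIII (AGCA, off=1): starts [6, 16, 22, 82, 94, 98, 132, 139, 143, 166, 171, 175, 197] → cuts [7, 17, 23, 83, 95, 99, 133, 140, 144, 167, 172, 176, 198]

Pooled cuts: [7, 17, 23, 54, 83, 95, 99, 107, 118, 133, 140, 144, 161, 167, 172, 176, 184, 192, 198]

Fragments:
  [0,7): 7 bp
  [7,17): 10 bp
  [17,23): 6 bp
  [23,54): 31 bp
  [54,83): 29 bp
  [83,95): 12 bp
  [95,99): 4 bp
  [99,107): 8 bp
  [107,118): 11 bp
  [118,133): 15 bp
  [133,140): 7 bp
  [140,144): 4 bp
  [144,161): 17 bp
  [161,167): 6 bp
  [167,172): 5 bp
  [172,176): 4 bp
  [176,184): 8 bp
  [184,192): 8 bp
  [192,198): 6 bp
  [198,203): 5 bp

[4,4,4,5,5,6,6,6,7,7,8,8,8,10,11,12,15,17,29,31]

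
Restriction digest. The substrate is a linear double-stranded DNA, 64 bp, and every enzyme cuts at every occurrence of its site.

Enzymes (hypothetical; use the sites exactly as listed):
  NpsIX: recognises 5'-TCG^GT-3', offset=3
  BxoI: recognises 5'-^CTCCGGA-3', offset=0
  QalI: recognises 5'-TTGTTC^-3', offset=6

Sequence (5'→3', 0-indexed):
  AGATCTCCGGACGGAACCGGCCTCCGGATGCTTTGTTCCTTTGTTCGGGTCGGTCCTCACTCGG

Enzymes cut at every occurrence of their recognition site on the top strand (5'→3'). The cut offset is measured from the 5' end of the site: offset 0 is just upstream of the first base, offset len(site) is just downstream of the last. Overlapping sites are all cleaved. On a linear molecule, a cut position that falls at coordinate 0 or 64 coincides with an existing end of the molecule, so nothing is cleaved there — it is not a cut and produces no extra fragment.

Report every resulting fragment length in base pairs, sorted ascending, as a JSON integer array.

Per-enzyme occurrences:
  NpsIX (TCGGT, off=3): starts [49] → cuts [52]
  BxoI (CTCCGGA, off=0): starts [4, 21] → cuts [4, 21]
  QalI (TTGTTC, off=6): starts [32, 40] → cuts [38, 46]

Pooled cuts: [4, 21, 38, 46, 52]

Fragments:
  [0,4): 4 bp
  [4,21): 17 bp
  [21,38): 17 bp
  [38,46): 8 bp
  [46,52): 6 bp
  [52,64): 12 bp

[4,6,8,12,17,17]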